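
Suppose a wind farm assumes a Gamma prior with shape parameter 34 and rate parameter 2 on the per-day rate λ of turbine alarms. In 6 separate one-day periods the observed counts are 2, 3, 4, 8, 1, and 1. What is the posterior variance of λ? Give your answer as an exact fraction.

53/64

Total count: 2 + 3 + 4 + 8 + 1 + 1 = 19.
Total exposure: 6 days.
By Gamma–Poisson conjugacy, the posterior is Gamma(α + Σx, β + Σt) = Gamma(34 + 19, 2 + 6) = Gamma(53, 8).
Posterior variance = α'/β'² = 53/64.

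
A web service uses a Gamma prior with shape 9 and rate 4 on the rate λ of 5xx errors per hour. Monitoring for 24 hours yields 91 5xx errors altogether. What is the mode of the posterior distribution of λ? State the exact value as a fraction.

Total count 91 over total exposure 24 hours.
Conjugate update: add total count to the shape and total exposure to the rate, giving Gamma(100, 28).
Posterior mode = (α'−1)/β' = 99/28.

99/28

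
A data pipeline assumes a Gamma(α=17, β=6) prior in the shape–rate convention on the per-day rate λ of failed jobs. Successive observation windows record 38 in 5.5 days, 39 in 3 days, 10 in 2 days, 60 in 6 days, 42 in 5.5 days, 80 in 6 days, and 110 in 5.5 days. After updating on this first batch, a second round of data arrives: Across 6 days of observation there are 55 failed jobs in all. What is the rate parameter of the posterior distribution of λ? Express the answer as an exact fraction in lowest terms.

91/2

Total count: 38 + 39 + 10 + 60 + 42 + 80 + 110 = 379.
Total exposure: 5.5 + 3 + 2 + 6 + 5.5 + 6 + 5.5 = 33.5 days.
After the first batch: Gamma(17 + 379, 6 + 33.5) = Gamma(396, 79/2).
Total count 55 over total exposure 6 days.
After the second batch: Gamma(396 + 55, 79/2 + 6) = Gamma(451, 91/2).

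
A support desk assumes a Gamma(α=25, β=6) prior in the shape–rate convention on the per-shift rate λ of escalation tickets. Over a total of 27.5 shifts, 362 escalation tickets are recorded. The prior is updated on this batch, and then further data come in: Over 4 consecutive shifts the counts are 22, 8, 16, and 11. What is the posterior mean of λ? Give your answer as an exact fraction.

296/25

Total count 362 over total exposure 27.5 shifts.
After the first batch: Gamma(25 + 362, 6 + 27.5) = Gamma(387, 67/2).
Total count: 22 + 8 + 16 + 11 = 57.
Total exposure: 4 shifts.
After the second batch: Gamma(387 + 57, 67/2 + 4) = Gamma(444, 75/2).
Posterior mean = α'/β' = 444/(75/2) = 296/25.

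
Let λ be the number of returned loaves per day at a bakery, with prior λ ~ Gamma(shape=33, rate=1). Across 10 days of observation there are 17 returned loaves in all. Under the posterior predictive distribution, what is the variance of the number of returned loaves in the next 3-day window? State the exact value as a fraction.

Total count 17 over total exposure 10 days.
By Gamma–Poisson conjugacy, the posterior is Gamma(α + Σx, β + Σt) = Gamma(33 + 17, 1 + 10) = Gamma(50, 11).
The posterior predictive for a window of length T is Negative Binomial with variance T·α'·(β'+T)/β'² = 3·50·14/121 = 2100/121.

2100/121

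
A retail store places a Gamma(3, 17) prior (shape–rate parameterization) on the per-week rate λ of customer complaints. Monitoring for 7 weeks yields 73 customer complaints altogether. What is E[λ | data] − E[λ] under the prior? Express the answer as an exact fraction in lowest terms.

305/102

Total count 73 over total exposure 7 weeks.
By Gamma–Poisson conjugacy, the posterior is Gamma(α + Σx, β + Σt) = Gamma(3 + 73, 17 + 7) = Gamma(76, 24).
Posterior mean = 76/24 = 19/6; prior mean = 3/17 = 3/17. Difference = 19/6 − 3/17 = 305/102.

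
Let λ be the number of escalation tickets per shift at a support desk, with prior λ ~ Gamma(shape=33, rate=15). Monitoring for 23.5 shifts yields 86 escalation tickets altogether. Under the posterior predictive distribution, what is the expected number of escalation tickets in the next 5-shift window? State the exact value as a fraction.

Total count 86 over total exposure 23.5 shifts.
Gamma(α, β) with Poisson data over total exposure Σt gives posterior Gamma(α+Σx, β+Σt) = Gamma(119, 77/2).
Predictive mean over a 5-shift window = T·E[λ|data] = 5·119/(77/2) = 170/11.

170/11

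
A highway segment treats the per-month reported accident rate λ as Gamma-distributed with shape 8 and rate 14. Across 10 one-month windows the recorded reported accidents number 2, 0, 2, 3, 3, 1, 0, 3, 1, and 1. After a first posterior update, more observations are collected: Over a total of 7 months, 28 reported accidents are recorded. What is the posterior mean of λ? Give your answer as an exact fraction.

52/31

Total count: 2 + 0 + 2 + 3 + 3 + 1 + 0 + 3 + 1 + 1 = 16.
Total exposure: 10 months.
After the first batch: Gamma(8 + 16, 14 + 10) = Gamma(24, 24).
Total count 28 over total exposure 7 months.
After the second batch: Gamma(24 + 28, 24 + 7) = Gamma(52, 31).
Posterior mean = α'/β' = 52/31.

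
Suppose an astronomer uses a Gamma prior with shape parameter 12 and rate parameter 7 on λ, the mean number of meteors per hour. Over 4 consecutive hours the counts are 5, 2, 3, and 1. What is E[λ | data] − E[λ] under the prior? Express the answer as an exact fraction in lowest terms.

29/77

Total count: 5 + 2 + 3 + 1 = 11.
Total exposure: 4 hours.
Conjugate update: add total count to the shape and total exposure to the rate, giving Gamma(23, 11).
Posterior mean = 23/11 = 23/11; prior mean = 12/7 = 12/7. Difference = 23/11 − 12/7 = 29/77.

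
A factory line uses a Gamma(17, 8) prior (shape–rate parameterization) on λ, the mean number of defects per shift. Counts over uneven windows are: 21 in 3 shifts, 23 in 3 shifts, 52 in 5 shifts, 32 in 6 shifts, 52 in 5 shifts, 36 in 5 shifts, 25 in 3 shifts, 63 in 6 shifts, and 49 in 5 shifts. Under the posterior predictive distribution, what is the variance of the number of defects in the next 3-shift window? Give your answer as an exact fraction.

57720/2401

Total count: 21 + 23 + 52 + 32 + 52 + 36 + 25 + 63 + 49 = 353.
Total exposure: 3 + 3 + 5 + 6 + 5 + 5 + 3 + 6 + 5 = 41 shifts.
Conjugate update: add total count to the shape and total exposure to the rate, giving Gamma(370, 49).
The posterior predictive for a window of length T is Negative Binomial with variance T·α'·(β'+T)/β'² = 3·370·52/2401 = 57720/2401.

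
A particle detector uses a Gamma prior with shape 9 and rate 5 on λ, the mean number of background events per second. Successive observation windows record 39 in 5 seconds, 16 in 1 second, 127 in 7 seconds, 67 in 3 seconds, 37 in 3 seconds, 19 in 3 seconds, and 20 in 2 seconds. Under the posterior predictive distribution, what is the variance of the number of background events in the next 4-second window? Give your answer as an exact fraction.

44088/841

Total count: 39 + 16 + 127 + 67 + 37 + 19 + 20 = 325.
Total exposure: 5 + 1 + 7 + 3 + 3 + 3 + 2 = 24 seconds.
Conjugate update: add total count to the shape and total exposure to the rate, giving Gamma(334, 29).
The posterior predictive for a window of length T is Negative Binomial with variance T·α'·(β'+T)/β'² = 4·334·33/841 = 44088/841.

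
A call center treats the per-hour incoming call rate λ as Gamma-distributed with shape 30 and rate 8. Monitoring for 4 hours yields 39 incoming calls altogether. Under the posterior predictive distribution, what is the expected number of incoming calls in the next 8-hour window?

Total count 39 over total exposure 4 hours.
Conjugate update: add total count to the shape and total exposure to the rate, giving Gamma(69, 12).
Predictive mean over an 8-hour window = T·E[λ|data] = 8·69/12 = 46.

46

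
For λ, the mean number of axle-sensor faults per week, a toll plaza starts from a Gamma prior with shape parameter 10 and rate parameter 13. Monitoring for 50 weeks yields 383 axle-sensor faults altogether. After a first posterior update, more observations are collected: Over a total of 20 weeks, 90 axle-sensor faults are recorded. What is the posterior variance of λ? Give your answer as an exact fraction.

Total count 383 over total exposure 50 weeks.
After the first batch: Gamma(10 + 383, 13 + 50) = Gamma(393, 63).
Total count 90 over total exposure 20 weeks.
After the second batch: Gamma(393 + 90, 63 + 20) = Gamma(483, 83).
Posterior variance = α'/β'² = 483/6889.

483/6889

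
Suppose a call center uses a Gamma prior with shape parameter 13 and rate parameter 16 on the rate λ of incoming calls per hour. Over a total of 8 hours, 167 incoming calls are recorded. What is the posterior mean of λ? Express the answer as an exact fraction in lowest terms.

15/2

Total count 167 over total exposure 8 hours.
Gamma(α, β) with Poisson data over total exposure Σt gives posterior Gamma(α+Σx, β+Σt) = Gamma(180, 24).
Posterior mean = α'/β' = 180/24 = 15/2.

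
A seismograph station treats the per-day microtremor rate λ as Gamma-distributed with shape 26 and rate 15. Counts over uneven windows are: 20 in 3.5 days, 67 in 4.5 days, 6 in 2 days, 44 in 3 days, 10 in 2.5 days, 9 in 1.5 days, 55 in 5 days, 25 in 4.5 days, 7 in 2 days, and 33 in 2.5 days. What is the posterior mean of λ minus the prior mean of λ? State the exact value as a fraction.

Total count: 20 + 67 + 6 + 44 + 10 + 9 + 55 + 25 + 7 + 33 = 276.
Total exposure: 3.5 + 4.5 + 2 + 3 + 2.5 + 1.5 + 5 + 4.5 + 2 + 2.5 = 31 days.
Gamma(α, β) with Poisson data over total exposure Σt gives posterior Gamma(α+Σx, β+Σt) = Gamma(302, 46).
Posterior mean = 302/46 = 151/23; prior mean = 26/15 = 26/15. Difference = 151/23 − 26/15 = 1667/345.

1667/345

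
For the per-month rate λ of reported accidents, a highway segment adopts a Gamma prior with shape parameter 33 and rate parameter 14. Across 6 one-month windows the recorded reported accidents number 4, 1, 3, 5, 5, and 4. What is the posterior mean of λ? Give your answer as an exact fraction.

11/4

Total count: 4 + 1 + 3 + 5 + 5 + 4 = 22.
Total exposure: 6 months.
Posterior: α' = 33 + 22 = 55, β' = 14 + 6 = 20.
Posterior mean = α'/β' = 55/20 = 11/4.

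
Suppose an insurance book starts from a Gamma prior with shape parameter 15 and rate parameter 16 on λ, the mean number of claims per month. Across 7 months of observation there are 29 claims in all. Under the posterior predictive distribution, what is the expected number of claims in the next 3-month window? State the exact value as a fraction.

132/23

Total count 29 over total exposure 7 months.
Gamma(α, β) with Poisson data over total exposure Σt gives posterior Gamma(α+Σx, β+Σt) = Gamma(44, 23).
Predictive mean over a 3-month window = T·E[λ|data] = 3·44/23 = 132/23.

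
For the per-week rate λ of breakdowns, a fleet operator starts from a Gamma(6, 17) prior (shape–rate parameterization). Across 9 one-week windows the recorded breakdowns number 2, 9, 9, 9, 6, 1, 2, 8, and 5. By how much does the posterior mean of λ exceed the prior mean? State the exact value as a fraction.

813/442

Total count: 2 + 9 + 9 + 9 + 6 + 1 + 2 + 8 + 5 = 51.
Total exposure: 9 weeks.
Conjugate update: add total count to the shape and total exposure to the rate, giving Gamma(57, 26).
Posterior mean = 57/26 = 57/26; prior mean = 6/17 = 6/17. Difference = 57/26 − 6/17 = 813/442.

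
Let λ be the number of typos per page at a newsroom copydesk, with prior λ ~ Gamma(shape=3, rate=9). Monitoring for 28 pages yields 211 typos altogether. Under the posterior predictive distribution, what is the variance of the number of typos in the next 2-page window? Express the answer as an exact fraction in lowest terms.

Total count 211 over total exposure 28 pages.
Posterior: α' = 3 + 211 = 214, β' = 9 + 28 = 37.
The posterior predictive for a window of length T is Negative Binomial with variance T·α'·(β'+T)/β'² = 2·214·39/1369 = 16692/1369.

16692/1369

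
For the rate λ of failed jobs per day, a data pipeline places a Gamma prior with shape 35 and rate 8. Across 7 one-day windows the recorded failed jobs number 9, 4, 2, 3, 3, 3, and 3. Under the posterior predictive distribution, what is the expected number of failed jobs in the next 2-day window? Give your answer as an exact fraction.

124/15

Total count: 9 + 4 + 2 + 3 + 3 + 3 + 3 = 27.
Total exposure: 7 days.
Conjugate update: add total count to the shape and total exposure to the rate, giving Gamma(62, 15).
Predictive mean over a 2-day window = T·E[λ|data] = 2·62/15 = 124/15.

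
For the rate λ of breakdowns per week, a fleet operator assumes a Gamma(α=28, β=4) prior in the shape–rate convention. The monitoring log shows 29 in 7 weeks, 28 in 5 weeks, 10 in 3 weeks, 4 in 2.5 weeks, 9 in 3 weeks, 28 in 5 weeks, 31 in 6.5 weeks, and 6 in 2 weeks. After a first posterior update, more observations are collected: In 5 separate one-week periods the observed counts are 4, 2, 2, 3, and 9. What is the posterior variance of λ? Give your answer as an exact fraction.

193/1849

Total count: 29 + 28 + 10 + 4 + 9 + 28 + 31 + 6 = 145.
Total exposure: 7 + 5 + 3 + 2.5 + 3 + 5 + 6.5 + 2 = 34 weeks.
After the first batch: Gamma(28 + 145, 4 + 34) = Gamma(173, 38).
Total count: 4 + 2 + 2 + 3 + 9 = 20.
Total exposure: 5 weeks.
After the second batch: Gamma(173 + 20, 38 + 5) = Gamma(193, 43).
Posterior variance = α'/β'² = 193/1849.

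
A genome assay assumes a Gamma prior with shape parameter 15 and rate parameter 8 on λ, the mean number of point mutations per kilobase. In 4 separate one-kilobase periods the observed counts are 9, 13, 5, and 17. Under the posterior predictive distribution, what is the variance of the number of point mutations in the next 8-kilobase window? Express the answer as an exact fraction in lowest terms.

590/9

Total count: 9 + 13 + 5 + 17 = 44.
Total exposure: 4 kilobases.
By Gamma–Poisson conjugacy, the posterior is Gamma(α + Σx, β + Σt) = Gamma(15 + 44, 8 + 4) = Gamma(59, 12).
The posterior predictive for a window of length T is Negative Binomial with variance T·α'·(β'+T)/β'² = 8·59·20/144 = 590/9.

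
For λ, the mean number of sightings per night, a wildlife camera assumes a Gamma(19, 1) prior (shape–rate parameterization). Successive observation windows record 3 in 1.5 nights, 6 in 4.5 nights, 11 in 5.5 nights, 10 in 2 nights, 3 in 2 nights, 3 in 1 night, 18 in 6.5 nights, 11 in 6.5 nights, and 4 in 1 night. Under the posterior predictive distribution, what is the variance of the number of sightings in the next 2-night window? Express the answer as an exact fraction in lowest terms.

23584/3969

Total count: 3 + 6 + 11 + 10 + 3 + 3 + 18 + 11 + 4 = 69.
Total exposure: 1.5 + 4.5 + 5.5 + 2 + 2 + 1 + 6.5 + 6.5 + 1 = 30.5 nights.
The Gamma prior is conjugate for the Poisson rate, so λ | data ~ Gamma(19+69, 1+30.5) = Gamma(88, 63/2).
The posterior predictive for a window of length T is Negative Binomial with variance T·α'·(β'+T)/β'² = 2·88·(67/2)/(3969/4) = 23584/3969.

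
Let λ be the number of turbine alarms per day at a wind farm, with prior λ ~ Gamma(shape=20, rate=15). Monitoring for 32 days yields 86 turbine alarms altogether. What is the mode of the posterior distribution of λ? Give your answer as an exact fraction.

Total count 86 over total exposure 32 days.
By Gamma–Poisson conjugacy, the posterior is Gamma(α + Σx, β + Σt) = Gamma(20 + 86, 15 + 32) = Gamma(106, 47).
Posterior mode = (α'−1)/β' = 105/47.

105/47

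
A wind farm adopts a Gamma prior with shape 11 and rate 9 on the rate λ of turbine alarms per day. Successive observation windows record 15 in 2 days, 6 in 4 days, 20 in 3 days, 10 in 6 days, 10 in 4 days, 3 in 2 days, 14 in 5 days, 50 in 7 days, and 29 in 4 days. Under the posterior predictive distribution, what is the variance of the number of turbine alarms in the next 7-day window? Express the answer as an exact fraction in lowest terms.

Total count: 15 + 6 + 20 + 10 + 10 + 3 + 14 + 50 + 29 = 157.
Total exposure: 2 + 4 + 3 + 6 + 4 + 2 + 5 + 7 + 4 = 37 days.
The Gamma prior is conjugate for the Poisson rate, so λ | data ~ Gamma(11+157, 9+37) = Gamma(168, 46).
The posterior predictive for a window of length T is Negative Binomial with variance T·α'·(β'+T)/β'² = 7·168·53/2116 = 15582/529.

15582/529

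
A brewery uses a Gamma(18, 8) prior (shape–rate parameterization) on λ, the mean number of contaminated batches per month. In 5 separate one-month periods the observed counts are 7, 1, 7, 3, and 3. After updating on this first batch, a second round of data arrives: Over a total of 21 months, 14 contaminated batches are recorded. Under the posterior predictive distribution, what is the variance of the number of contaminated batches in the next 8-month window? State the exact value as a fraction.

4452/289

Total count: 7 + 1 + 7 + 3 + 3 = 21.
Total exposure: 5 months.
After the first batch: Gamma(18 + 21, 8 + 5) = Gamma(39, 13).
Total count 14 over total exposure 21 months.
After the second batch: Gamma(39 + 14, 13 + 21) = Gamma(53, 34).
The posterior predictive for a window of length T is Negative Binomial with variance T·α'·(β'+T)/β'² = 8·53·42/1156 = 4452/289.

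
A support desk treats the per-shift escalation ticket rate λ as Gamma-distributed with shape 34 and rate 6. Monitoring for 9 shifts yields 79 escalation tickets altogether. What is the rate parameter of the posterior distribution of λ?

15

Total count 79 over total exposure 9 shifts.
By Gamma–Poisson conjugacy, the posterior is Gamma(α + Σx, β + Σt) = Gamma(34 + 79, 6 + 9) = Gamma(113, 15).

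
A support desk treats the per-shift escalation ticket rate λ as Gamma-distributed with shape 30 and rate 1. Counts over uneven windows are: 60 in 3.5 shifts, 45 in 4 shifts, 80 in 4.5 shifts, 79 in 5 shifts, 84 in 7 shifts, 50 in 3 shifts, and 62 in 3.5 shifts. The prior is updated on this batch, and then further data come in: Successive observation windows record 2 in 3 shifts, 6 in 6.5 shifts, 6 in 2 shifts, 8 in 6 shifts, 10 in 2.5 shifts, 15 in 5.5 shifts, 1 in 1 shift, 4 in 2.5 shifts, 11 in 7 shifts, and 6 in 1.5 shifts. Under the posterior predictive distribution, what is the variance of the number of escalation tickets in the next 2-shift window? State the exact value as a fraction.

79378/4761

Total count: 60 + 45 + 80 + 79 + 84 + 50 + 62 = 460.
Total exposure: 3.5 + 4 + 4.5 + 5 + 7 + 3 + 3.5 = 30.5 shifts.
After the first batch: Gamma(30 + 460, 1 + 30.5) = Gamma(490, 63/2).
Total count: 2 + 6 + 6 + 8 + 10 + 15 + 1 + 4 + 11 + 6 = 69.
Total exposure: 3 + 6.5 + 2 + 6 + 2.5 + 5.5 + 1 + 2.5 + 7 + 1.5 = 37.5 shifts.
After the second batch: Gamma(490 + 69, 63/2 + 37.5) = Gamma(559, 69).
The posterior predictive for a window of length T is Negative Binomial with variance T·α'·(β'+T)/β'² = 2·559·71/4761 = 79378/4761.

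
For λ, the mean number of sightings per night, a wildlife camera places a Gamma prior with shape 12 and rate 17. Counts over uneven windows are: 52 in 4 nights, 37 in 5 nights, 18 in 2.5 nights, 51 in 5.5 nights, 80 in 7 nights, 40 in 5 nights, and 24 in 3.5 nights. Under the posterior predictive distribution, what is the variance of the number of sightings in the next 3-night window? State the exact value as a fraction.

21980/1089

Total count: 52 + 37 + 18 + 51 + 80 + 40 + 24 = 302.
Total exposure: 4 + 5 + 2.5 + 5.5 + 7 + 5 + 3.5 = 32.5 nights.
Gamma(α, β) with Poisson data over total exposure Σt gives posterior Gamma(α+Σx, β+Σt) = Gamma(314, 99/2).
The posterior predictive for a window of length T is Negative Binomial with variance T·α'·(β'+T)/β'² = 3·314·(105/2)/(9801/4) = 21980/1089.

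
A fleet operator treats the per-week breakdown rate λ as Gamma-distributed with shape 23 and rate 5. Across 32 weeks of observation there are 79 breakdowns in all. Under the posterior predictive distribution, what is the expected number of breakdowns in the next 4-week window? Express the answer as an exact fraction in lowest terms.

Total count 79 over total exposure 32 weeks.
The Gamma prior is conjugate for the Poisson rate, so λ | data ~ Gamma(23+79, 5+32) = Gamma(102, 37).
Predictive mean over a 4-week window = T·E[λ|data] = 4·102/37 = 408/37.

408/37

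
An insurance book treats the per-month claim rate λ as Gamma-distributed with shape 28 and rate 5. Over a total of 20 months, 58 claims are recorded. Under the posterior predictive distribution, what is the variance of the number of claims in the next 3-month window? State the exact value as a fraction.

7224/625

Total count 58 over total exposure 20 months.
The Gamma prior is conjugate for the Poisson rate, so λ | data ~ Gamma(28+58, 5+20) = Gamma(86, 25).
The posterior predictive for a window of length T is Negative Binomial with variance T·α'·(β'+T)/β'² = 3·86·28/625 = 7224/625.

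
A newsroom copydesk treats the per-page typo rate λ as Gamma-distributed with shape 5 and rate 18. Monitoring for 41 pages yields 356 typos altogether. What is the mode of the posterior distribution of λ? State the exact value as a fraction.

Total count 356 over total exposure 41 pages.
Posterior: α' = 5 + 356 = 361, β' = 18 + 41 = 59.
Posterior mode = (α'−1)/β' = 360/59.

360/59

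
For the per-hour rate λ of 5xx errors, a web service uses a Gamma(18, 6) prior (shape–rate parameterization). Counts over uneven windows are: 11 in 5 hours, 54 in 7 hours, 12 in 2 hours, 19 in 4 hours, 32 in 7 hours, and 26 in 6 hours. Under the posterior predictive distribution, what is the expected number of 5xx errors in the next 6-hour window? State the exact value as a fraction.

1032/37

Total count: 11 + 54 + 12 + 19 + 32 + 26 = 154.
Total exposure: 5 + 7 + 2 + 4 + 7 + 6 = 31 hours.
Posterior: α' = 18 + 154 = 172, β' = 6 + 31 = 37.
Predictive mean over a 6-hour window = T·E[λ|data] = 6·172/37 = 1032/37.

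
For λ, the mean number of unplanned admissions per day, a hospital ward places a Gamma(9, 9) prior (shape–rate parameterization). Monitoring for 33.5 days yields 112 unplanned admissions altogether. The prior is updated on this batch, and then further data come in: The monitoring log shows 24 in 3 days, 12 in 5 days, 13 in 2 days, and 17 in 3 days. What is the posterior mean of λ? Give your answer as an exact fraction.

374/111

Total count 112 over total exposure 33.5 days.
After the first batch: Gamma(9 + 112, 9 + 33.5) = Gamma(121, 85/2).
Total count: 24 + 12 + 13 + 17 = 66.
Total exposure: 3 + 5 + 2 + 3 = 13 days.
After the second batch: Gamma(121 + 66, 85/2 + 13) = Gamma(187, 111/2).
Posterior mean = α'/β' = 187/(111/2) = 374/111.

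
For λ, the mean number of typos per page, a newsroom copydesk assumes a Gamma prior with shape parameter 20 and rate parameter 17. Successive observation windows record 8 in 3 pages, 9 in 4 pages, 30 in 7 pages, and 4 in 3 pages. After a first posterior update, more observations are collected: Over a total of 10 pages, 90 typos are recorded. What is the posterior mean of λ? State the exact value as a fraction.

161/44

Total count: 8 + 9 + 30 + 4 = 51.
Total exposure: 3 + 4 + 7 + 3 = 17 pages.
After the first batch: Gamma(20 + 51, 17 + 17) = Gamma(71, 34).
Total count 90 over total exposure 10 pages.
After the second batch: Gamma(71 + 90, 34 + 10) = Gamma(161, 44).
Posterior mean = α'/β' = 161/44.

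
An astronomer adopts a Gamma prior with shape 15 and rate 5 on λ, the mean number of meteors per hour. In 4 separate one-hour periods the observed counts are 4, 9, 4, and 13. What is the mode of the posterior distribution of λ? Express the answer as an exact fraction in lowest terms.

44/9

Total count: 4 + 9 + 4 + 13 = 30.
Total exposure: 4 hours.
By Gamma–Poisson conjugacy, the posterior is Gamma(α + Σx, β + Σt) = Gamma(15 + 30, 5 + 4) = Gamma(45, 9).
Posterior mode = (α'−1)/β' = 44/9.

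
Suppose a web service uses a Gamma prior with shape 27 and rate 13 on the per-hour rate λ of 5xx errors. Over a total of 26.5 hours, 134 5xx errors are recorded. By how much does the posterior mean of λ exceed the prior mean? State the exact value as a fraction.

Total count 134 over total exposure 26.5 hours.
Posterior: α' = 27 + 134 = 161, β' = 13 + 26.5 = 79/2.
Posterior mean = 161/(79/2) = 322/79; prior mean = 27/13 = 27/13. Difference = 322/79 − 27/13 = 2053/1027.

2053/1027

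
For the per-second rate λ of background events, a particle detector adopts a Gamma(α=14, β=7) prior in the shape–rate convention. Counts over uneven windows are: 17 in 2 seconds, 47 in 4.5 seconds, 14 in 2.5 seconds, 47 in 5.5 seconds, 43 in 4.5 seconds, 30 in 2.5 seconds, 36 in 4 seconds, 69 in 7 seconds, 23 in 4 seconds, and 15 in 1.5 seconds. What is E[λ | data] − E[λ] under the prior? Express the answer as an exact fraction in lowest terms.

53/9

Total count: 17 + 47 + 14 + 47 + 43 + 30 + 36 + 69 + 23 + 15 = 341.
Total exposure: 2 + 4.5 + 2.5 + 5.5 + 4.5 + 2.5 + 4 + 7 + 4 + 1.5 = 38 seconds.
By Gamma–Poisson conjugacy, the posterior is Gamma(α + Σx, β + Σt) = Gamma(14 + 341, 7 + 38) = Gamma(355, 45).
Posterior mean = 355/45 = 71/9; prior mean = 14/7 = 2. Difference = 71/9 − 2 = 53/9.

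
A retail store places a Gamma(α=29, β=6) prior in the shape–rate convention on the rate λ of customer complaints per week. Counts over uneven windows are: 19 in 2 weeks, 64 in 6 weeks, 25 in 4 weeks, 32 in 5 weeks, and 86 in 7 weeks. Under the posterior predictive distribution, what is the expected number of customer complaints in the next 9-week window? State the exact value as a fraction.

153/2

Total count: 19 + 64 + 25 + 32 + 86 = 226.
Total exposure: 2 + 6 + 4 + 5 + 7 = 24 weeks.
Gamma(α, β) with Poisson data over total exposure Σt gives posterior Gamma(α+Σx, β+Σt) = Gamma(255, 30).
Predictive mean over a 9-week window = T·E[λ|data] = 9·255/30 = 153/2.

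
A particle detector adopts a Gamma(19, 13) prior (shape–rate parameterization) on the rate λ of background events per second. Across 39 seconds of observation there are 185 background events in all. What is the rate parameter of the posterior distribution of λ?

52

Total count 185 over total exposure 39 seconds.
The Gamma prior is conjugate for the Poisson rate, so λ | data ~ Gamma(19+185, 13+39) = Gamma(204, 52).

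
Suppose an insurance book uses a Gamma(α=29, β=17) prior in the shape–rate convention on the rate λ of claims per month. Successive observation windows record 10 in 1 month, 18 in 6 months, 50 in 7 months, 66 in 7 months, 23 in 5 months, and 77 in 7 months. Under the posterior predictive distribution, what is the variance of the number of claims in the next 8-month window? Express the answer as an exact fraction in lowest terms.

Total count: 10 + 18 + 50 + 66 + 23 + 77 = 244.
Total exposure: 1 + 6 + 7 + 7 + 5 + 7 = 33 months.
By Gamma–Poisson conjugacy, the posterior is Gamma(α + Σx, β + Σt) = Gamma(29 + 244, 17 + 33) = Gamma(273, 50).
The posterior predictive for a window of length T is Negative Binomial with variance T·α'·(β'+T)/β'² = 8·273·58/2500 = 31668/625.

31668/625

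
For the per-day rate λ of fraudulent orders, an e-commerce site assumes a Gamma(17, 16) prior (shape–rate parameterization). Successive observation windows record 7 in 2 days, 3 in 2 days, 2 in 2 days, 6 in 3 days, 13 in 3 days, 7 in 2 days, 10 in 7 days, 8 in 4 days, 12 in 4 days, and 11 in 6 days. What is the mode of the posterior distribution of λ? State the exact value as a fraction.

95/51

Total count: 7 + 3 + 2 + 6 + 13 + 7 + 10 + 8 + 12 + 11 = 79.
Total exposure: 2 + 2 + 2 + 3 + 3 + 2 + 7 + 4 + 4 + 6 = 35 days.
By Gamma–Poisson conjugacy, the posterior is Gamma(α + Σx, β + Σt) = Gamma(17 + 79, 16 + 35) = Gamma(96, 51).
Posterior mode = (α'−1)/β' = 95/51.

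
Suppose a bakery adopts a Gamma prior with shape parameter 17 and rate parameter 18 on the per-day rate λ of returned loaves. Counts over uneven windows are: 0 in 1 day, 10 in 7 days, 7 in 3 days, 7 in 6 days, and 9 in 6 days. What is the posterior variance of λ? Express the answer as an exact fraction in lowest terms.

Total count: 0 + 10 + 7 + 7 + 9 = 33.
Total exposure: 1 + 7 + 3 + 6 + 6 = 23 days.
By Gamma–Poisson conjugacy, the posterior is Gamma(α + Σx, β + Σt) = Gamma(17 + 33, 18 + 23) = Gamma(50, 41).
Posterior variance = α'/β'² = 50/1681.

50/1681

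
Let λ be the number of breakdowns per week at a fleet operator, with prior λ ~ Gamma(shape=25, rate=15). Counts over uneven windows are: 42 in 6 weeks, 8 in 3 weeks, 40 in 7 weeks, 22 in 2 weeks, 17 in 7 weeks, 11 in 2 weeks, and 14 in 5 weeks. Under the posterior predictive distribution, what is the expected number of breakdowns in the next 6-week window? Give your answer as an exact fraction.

1074/47

Total count: 42 + 8 + 40 + 22 + 17 + 11 + 14 = 154.
Total exposure: 6 + 3 + 7 + 2 + 7 + 2 + 5 = 32 weeks.
Posterior: α' = 25 + 154 = 179, β' = 15 + 32 = 47.
Predictive mean over a 6-week window = T·E[λ|data] = 6·179/47 = 1074/47.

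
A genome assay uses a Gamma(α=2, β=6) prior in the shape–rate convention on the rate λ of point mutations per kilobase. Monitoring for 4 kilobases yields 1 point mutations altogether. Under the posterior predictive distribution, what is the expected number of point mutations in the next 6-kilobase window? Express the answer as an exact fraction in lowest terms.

9/5

Total count 1 over total exposure 4 kilobases.
Conjugate update: add total count to the shape and total exposure to the rate, giving Gamma(3, 10).
Predictive mean over a 6-kilobase window = T·E[λ|data] = 6·3/10 = 9/5.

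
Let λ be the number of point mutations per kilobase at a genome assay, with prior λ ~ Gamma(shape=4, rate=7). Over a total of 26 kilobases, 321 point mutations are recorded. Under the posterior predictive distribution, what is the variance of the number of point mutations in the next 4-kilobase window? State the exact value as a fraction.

Total count 321 over total exposure 26 kilobases.
By Gamma–Poisson conjugacy, the posterior is Gamma(α + Σx, β + Σt) = Gamma(4 + 321, 7 + 26) = Gamma(325, 33).
The posterior predictive for a window of length T is Negative Binomial with variance T·α'·(β'+T)/β'² = 4·325·37/1089 = 48100/1089.

48100/1089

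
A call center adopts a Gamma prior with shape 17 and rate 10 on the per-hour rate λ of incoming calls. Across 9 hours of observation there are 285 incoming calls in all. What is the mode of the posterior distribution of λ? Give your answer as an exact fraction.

Total count 285 over total exposure 9 hours.
The Gamma prior is conjugate for the Poisson rate, so λ | data ~ Gamma(17+285, 10+9) = Gamma(302, 19).
Posterior mode = (α'−1)/β' = 301/19.

301/19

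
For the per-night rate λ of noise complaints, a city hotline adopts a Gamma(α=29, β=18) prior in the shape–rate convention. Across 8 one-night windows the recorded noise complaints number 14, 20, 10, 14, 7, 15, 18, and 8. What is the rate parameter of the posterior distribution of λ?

Total count: 14 + 20 + 10 + 14 + 7 + 15 + 18 + 8 = 106.
Total exposure: 8 nights.
Conjugate update: add total count to the shape and total exposure to the rate, giving Gamma(135, 26).

26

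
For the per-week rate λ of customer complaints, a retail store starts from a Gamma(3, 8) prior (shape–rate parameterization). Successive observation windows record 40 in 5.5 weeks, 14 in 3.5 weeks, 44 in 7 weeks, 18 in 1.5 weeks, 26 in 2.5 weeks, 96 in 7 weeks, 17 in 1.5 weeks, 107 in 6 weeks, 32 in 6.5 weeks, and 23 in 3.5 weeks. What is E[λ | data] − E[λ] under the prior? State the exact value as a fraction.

61/8

Total count: 40 + 14 + 44 + 18 + 26 + 96 + 17 + 107 + 32 + 23 = 417.
Total exposure: 5.5 + 3.5 + 7 + 1.5 + 2.5 + 7 + 1.5 + 6 + 6.5 + 3.5 = 44.5 weeks.
Gamma(α, β) with Poisson data over total exposure Σt gives posterior Gamma(α+Σx, β+Σt) = Gamma(420, 105/2).
Posterior mean = 420/(105/2) = 8; prior mean = 3/8 = 3/8. Difference = 8 − 3/8 = 61/8.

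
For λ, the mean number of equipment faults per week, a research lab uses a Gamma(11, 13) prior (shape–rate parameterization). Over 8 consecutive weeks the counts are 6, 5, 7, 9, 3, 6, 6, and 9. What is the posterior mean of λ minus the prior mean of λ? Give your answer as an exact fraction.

575/273

Total count: 6 + 5 + 7 + 9 + 3 + 6 + 6 + 9 = 51.
Total exposure: 8 weeks.
Conjugate update: add total count to the shape and total exposure to the rate, giving Gamma(62, 21).
Posterior mean = 62/21 = 62/21; prior mean = 11/13 = 11/13. Difference = 62/21 − 11/13 = 575/273.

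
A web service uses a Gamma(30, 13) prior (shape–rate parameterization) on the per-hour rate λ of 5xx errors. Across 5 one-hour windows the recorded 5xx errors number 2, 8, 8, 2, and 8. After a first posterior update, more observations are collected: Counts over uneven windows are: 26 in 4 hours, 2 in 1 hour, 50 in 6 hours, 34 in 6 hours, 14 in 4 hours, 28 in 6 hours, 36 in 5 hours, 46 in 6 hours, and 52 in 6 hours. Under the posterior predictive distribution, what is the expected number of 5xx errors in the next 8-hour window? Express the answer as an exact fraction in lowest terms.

1384/31

Total count: 2 + 8 + 8 + 2 + 8 = 28.
Total exposure: 5 hours.
After the first batch: Gamma(30 + 28, 13 + 5) = Gamma(58, 18).
Total count: 26 + 2 + 50 + 34 + 14 + 28 + 36 + 46 + 52 = 288.
Total exposure: 4 + 1 + 6 + 6 + 4 + 6 + 5 + 6 + 6 = 44 hours.
After the second batch: Gamma(58 + 288, 18 + 44) = Gamma(346, 62).
Predictive mean over an 8-hour window = T·E[λ|data] = 8·346/62 = 1384/31.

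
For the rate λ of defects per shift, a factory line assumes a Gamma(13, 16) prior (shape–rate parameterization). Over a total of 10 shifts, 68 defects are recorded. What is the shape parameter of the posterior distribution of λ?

81

Total count 68 over total exposure 10 shifts.
Conjugate update: add total count to the shape and total exposure to the rate, giving Gamma(81, 26).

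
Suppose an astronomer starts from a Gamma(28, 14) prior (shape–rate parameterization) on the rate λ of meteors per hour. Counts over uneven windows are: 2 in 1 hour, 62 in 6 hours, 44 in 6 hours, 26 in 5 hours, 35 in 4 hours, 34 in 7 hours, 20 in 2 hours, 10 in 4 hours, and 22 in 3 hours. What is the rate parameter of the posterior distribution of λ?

52

Total count: 2 + 62 + 44 + 26 + 35 + 34 + 20 + 10 + 22 = 255.
Total exposure: 1 + 6 + 6 + 5 + 4 + 7 + 2 + 4 + 3 = 38 hours.
The Gamma prior is conjugate for the Poisson rate, so λ | data ~ Gamma(28+255, 14+38) = Gamma(283, 52).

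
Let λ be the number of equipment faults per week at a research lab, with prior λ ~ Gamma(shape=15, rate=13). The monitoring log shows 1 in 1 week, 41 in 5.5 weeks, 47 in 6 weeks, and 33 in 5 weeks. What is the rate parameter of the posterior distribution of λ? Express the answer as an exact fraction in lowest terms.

61/2

Total count: 1 + 41 + 47 + 33 = 122.
Total exposure: 1 + 5.5 + 6 + 5 = 17.5 weeks.
By Gamma–Poisson conjugacy, the posterior is Gamma(α + Σx, β + Σt) = Gamma(15 + 122, 13 + 17.5) = Gamma(137, 61/2).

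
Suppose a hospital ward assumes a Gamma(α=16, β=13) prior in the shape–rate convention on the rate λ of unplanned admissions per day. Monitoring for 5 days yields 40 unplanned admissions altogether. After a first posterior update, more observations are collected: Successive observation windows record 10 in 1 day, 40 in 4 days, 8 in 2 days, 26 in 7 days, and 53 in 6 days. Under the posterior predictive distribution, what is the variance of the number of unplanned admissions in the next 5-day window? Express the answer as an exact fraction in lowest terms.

Total count 40 over total exposure 5 days.
After the first batch: Gamma(16 + 40, 13 + 5) = Gamma(56, 18).
Total count: 10 + 40 + 8 + 26 + 53 = 137.
Total exposure: 1 + 4 + 2 + 7 + 6 = 20 days.
After the second batch: Gamma(56 + 137, 18 + 20) = Gamma(193, 38).
The posterior predictive for a window of length T is Negative Binomial with variance T·α'·(β'+T)/β'² = 5·193·43/1444 = 41495/1444.

41495/1444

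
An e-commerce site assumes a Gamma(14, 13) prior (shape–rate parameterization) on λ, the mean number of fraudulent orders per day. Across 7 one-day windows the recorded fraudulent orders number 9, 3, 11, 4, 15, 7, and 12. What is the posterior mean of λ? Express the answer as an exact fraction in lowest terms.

15/4

Total count: 9 + 3 + 11 + 4 + 15 + 7 + 12 = 61.
Total exposure: 7 days.
Gamma(α, β) with Poisson data over total exposure Σt gives posterior Gamma(α+Σx, β+Σt) = Gamma(75, 20).
Posterior mean = α'/β' = 75/20 = 15/4.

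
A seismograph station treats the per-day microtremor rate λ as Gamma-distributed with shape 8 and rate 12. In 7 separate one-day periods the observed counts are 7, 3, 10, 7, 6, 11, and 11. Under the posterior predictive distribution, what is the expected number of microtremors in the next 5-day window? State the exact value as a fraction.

315/19

Total count: 7 + 3 + 10 + 7 + 6 + 11 + 11 = 55.
Total exposure: 7 days.
Conjugate update: add total count to the shape and total exposure to the rate, giving Gamma(63, 19).
Predictive mean over a 5-day window = T·E[λ|data] = 5·63/19 = 315/19.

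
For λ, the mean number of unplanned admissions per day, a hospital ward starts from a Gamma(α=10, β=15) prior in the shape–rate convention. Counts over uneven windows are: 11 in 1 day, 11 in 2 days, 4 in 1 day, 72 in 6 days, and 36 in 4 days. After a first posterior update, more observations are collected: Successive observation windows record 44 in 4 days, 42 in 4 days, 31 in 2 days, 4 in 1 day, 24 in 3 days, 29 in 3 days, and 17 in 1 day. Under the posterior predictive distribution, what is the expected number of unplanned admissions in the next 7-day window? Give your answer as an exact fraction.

Total count: 11 + 11 + 4 + 72 + 36 = 134.
Total exposure: 1 + 2 + 1 + 6 + 4 = 14 days.
After the first batch: Gamma(10 + 134, 15 + 14) = Gamma(144, 29).
Total count: 44 + 42 + 31 + 4 + 24 + 29 + 17 = 191.
Total exposure: 4 + 4 + 2 + 1 + 3 + 3 + 1 = 18 days.
After the second batch: Gamma(144 + 191, 29 + 18) = Gamma(335, 47).
Predictive mean over a 7-day window = T·E[λ|data] = 7·335/47 = 2345/47.

2345/47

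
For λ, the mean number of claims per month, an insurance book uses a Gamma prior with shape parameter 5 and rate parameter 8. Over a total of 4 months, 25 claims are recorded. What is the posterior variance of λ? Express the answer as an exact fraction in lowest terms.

Total count 25 over total exposure 4 months.
Posterior: α' = 5 + 25 = 30, β' = 8 + 4 = 12.
Posterior variance = α'/β'² = 30/144 = 5/24.

5/24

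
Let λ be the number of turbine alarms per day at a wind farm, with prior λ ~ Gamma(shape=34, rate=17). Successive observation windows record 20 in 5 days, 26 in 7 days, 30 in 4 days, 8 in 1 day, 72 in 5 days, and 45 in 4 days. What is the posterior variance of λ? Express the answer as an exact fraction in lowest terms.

235/1849

Total count: 20 + 26 + 30 + 8 + 72 + 45 = 201.
Total exposure: 5 + 7 + 4 + 1 + 5 + 4 = 26 days.
The Gamma prior is conjugate for the Poisson rate, so λ | data ~ Gamma(34+201, 17+26) = Gamma(235, 43).
Posterior variance = α'/β'² = 235/1849.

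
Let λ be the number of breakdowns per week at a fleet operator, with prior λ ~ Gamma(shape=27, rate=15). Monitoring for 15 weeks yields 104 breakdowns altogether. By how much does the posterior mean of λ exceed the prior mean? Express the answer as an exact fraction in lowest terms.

Total count 104 over total exposure 15 weeks.
The Gamma prior is conjugate for the Poisson rate, so λ | data ~ Gamma(27+104, 15+15) = Gamma(131, 30).
Posterior mean = 131/30 = 131/30; prior mean = 27/15 = 9/5. Difference = 131/30 − 9/5 = 77/30.

77/30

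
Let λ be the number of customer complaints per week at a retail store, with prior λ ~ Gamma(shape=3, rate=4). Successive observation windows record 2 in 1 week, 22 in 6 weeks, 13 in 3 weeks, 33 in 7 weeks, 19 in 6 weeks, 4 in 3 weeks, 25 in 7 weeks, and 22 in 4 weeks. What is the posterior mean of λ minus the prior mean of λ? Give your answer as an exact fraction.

449/164

Total count: 2 + 22 + 13 + 33 + 19 + 4 + 25 + 22 = 140.
Total exposure: 1 + 6 + 3 + 7 + 6 + 3 + 7 + 4 = 37 weeks.
Gamma(α, β) with Poisson data over total exposure Σt gives posterior Gamma(α+Σx, β+Σt) = Gamma(143, 41).
Posterior mean = 143/41 = 143/41; prior mean = 3/4 = 3/4. Difference = 143/41 − 3/4 = 449/164.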